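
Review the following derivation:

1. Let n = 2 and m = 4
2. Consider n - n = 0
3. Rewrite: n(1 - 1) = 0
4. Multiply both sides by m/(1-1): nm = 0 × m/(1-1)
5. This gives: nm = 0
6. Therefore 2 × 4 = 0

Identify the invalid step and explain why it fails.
Step 4: Multiply both sides by m/(1-1): nm = 0 × m/(1-1)

Step 4 multiplies both sides by m/(1-1). However, 1-1 = 0, so this is multiplication by m/0, which is undefined. We cannot multiply by an undefined expression.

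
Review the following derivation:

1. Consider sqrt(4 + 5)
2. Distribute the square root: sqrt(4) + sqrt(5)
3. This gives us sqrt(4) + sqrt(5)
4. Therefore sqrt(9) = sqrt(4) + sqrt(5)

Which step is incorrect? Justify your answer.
Step 2: Distribute the square root: sqrt(4) + sqrt(5)

Step 2 incorrectly 'distributes' the square root over addition. The square root function does not distribute: sqrt(a + b) ≠ sqrt(a) + sqrt(b). In fact, sqrt(4 + 5) = sqrt(9) ≈ 3.0000, while sqrt(4) + sqrt(5) ≈ 4.2361.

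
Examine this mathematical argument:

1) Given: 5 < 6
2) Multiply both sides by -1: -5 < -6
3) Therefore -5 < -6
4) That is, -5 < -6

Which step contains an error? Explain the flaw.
Step 2: Multiply both sides by -1: -5 < -6

Step 2 multiplies both sides by -1 but fails to reverse the inequality sign. When multiplying (or dividing) an inequality by a negative number, the direction must be reversed. Since 5 < 6, we should get -5 > -6, i.e., -5 > -6.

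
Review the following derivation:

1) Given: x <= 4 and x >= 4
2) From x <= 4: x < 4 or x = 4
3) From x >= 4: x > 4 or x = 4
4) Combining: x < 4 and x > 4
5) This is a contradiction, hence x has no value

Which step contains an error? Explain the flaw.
Step 4: Combining: x < 4 and x > 4

Step 4 incorrectly combines the conditions. From x <= 4 and x >= 4, the intersection is x = 4. The error treats the 'or' cases as 'and' requirements. The correct conclusion is that x = 4 is the unique solution, not that no solution exists.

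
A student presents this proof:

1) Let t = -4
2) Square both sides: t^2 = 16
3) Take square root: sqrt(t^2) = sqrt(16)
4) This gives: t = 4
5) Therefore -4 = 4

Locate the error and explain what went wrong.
Step 4: This gives: t = 4

Step 4 incorrectly states that sqrt(t^2) = t. The correct identity is sqrt(t^2) = |t|. Since t = -4 < 0, we have sqrt(t^2) = |-4| = 4, not t = -4.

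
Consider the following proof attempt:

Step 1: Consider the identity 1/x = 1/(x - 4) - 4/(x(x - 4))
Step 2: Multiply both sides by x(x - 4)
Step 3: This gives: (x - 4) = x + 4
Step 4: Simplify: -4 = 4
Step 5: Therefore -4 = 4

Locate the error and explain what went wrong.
Step 3: This gives: (x - 4) = x + 4

Step 3 makes a sign error when clearing denominators. Multiplying -4/(x(x - 4)) by x(x - 4) gives -4, not +4. The correct result is (x - 4) = x - 4, which is trivially true, not (x - 4) = x + 4. (Step 1 is a valid identity: 1/(x - 4) - 4/(x(x - 4)) = (x - 4)/(x(x - 4)) = 1/x.)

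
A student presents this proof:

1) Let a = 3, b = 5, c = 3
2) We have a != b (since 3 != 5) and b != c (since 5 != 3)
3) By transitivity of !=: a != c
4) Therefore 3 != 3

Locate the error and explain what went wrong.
Step 3: By transitivity of !=: a != c

Step 3 incorrectly applies transitivity to the '!=' relation. Transitivity states: if a R b and b R c, then a R c. However, '!=' is not transitive. Counterexample: 3 != 5 and 5 != 3, but 3 = 3 (both equal 3). Transitivity holds for relations like <, <=, =, but not for !=.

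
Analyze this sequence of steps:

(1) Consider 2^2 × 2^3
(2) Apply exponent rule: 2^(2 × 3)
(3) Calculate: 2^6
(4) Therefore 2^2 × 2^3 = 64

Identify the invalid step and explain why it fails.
Step 2: Apply exponent rule: 2^(2 × 3)

Step 2 incorrectly states that a^b × a^c = a^(b×c). The correct rule is a^b × a^c = a^(b+c). The actual value is 2^2 × 2^3 = 2^5 = 32, not 2^6 = 64.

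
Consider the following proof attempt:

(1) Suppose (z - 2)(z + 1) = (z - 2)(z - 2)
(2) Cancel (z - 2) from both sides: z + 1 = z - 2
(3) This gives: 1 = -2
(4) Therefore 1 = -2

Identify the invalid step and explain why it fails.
Step 2: Cancel (z - 2) from both sides: z + 1 = z - 2

Step 2 cancels (z - 2) from both sides. This is only valid if (z - 2) ≠ 0, i.e., z ≠ 2. When z = 2, both sides equal zero regardless of the other factors. The correct approach requires considering z = 2 as a separate case.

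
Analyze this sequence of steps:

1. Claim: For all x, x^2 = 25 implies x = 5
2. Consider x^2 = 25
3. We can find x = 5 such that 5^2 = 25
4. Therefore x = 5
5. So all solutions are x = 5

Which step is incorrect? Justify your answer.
Step 4: Therefore x = 5

Step 4 incorrectly concludes that x = 5 is the only solution. The proof shows that x = 5 is A solution (existence), but does not show it is the ONLY solution (uniqueness). In fact, x = -5 is also a solution since (-5)^2 = 25. Finding one solution doesn't prove there are no others.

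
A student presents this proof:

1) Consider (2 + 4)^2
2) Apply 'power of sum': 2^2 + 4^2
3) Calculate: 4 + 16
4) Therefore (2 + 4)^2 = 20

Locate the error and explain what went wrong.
Step 2: Apply 'power of sum': 2^2 + 4^2

Step 2 incorrectly applies a non-existent rule '(a+b)^n = a^n + b^n'. This is false in general. The correct expansion uses the binomial theorem. The actual value is (2 + 4)^2 = 6^2 = 36, not 20.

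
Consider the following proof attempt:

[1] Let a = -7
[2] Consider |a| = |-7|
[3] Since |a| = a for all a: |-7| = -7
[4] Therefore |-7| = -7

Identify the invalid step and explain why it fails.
Step 3: Since |a| = a for all a: |-7| = -7

Step 3 incorrectly states that |a| = a for all a. The correct definition is |a| = a when a >= 0, and |a| = -a when a < 0. Since -7 < 0, we have |-7| = -(-7) = 7, not -7.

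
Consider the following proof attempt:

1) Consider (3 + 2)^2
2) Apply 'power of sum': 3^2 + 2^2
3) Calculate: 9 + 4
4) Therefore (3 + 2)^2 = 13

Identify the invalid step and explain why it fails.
Step 2: Apply 'power of sum': 3^2 + 2^2

Step 2 incorrectly applies a non-existent rule '(a+b)^n = a^n + b^n'. This is false in general. The correct expansion uses the binomial theorem. The actual value is (3 + 2)^2 = 5^2 = 25, not 13.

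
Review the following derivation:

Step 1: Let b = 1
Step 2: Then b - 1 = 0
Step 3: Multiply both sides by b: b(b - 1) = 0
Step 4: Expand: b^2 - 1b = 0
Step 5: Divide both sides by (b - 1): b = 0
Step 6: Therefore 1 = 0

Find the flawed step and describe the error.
Step 5: Divide both sides by (b - 1): b = 0

Step 5 divides both sides by (b - 1). However, since b = 1, we have (b - 1) = 0. Division by zero is undefined, making this step invalid.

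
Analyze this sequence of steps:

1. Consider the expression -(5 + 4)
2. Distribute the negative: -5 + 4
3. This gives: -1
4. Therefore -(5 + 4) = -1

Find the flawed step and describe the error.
Step 2: Distribute the negative: -5 + 4

Step 2 incorrectly distributes the negative sign. The correct distribution is -(5 + 4) = -5 - 4 = -9. The negative must be applied to both terms, not just the first. The error treats -(5 + 4) as -5 + 4, which equals -1 instead of -9.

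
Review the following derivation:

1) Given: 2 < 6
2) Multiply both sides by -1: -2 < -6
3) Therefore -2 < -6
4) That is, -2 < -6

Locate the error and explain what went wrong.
Step 2: Multiply both sides by -1: -2 < -6

Step 2 multiplies both sides by -1 but fails to reverse the inequality sign. When multiplying (or dividing) an inequality by a negative number, the direction must be reversed. Since 2 < 6, we should get -2 > -6, i.e., -2 > -6.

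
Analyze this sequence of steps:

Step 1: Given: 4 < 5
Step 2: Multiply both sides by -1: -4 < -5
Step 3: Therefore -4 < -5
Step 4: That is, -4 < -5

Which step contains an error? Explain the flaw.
Step 2: Multiply both sides by -1: -4 < -5

Step 2 multiplies both sides by -1 but fails to reverse the inequality sign. When multiplying (or dividing) an inequality by a negative number, the direction must be reversed. Since 4 < 5, we should get -4 > -5, i.e., -4 > -5.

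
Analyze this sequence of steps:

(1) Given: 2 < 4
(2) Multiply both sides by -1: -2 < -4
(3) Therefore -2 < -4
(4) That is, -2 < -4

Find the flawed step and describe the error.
Step 2: Multiply both sides by -1: -2 < -4

Step 2 multiplies both sides by -1 but fails to reverse the inequality sign. When multiplying (or dividing) an inequality by a negative number, the direction must be reversed. Since 2 < 4, we should get -2 > -4, i.e., -2 > -4.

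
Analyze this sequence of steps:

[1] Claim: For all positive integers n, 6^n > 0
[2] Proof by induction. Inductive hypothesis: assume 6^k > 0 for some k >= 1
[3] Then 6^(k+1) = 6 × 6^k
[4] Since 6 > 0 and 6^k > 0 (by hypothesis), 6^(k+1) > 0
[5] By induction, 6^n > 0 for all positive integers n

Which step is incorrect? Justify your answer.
Step 5: By induction, 6^n > 0 for all positive integers n

Step 5 concludes the proof by induction, but no base case was ever established. A valid induction proof requires: (1) a base case proving 6^1 > 0, and (2) an inductive step showing IF 6^k > 0 THEN 6^(k+1) > 0. Steps 2-4 correctly establish the inductive step, but without the base case the conclusion in step 5 does not follow.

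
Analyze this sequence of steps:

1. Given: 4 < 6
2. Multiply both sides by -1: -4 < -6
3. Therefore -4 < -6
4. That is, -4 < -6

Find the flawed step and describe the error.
Step 2: Multiply both sides by -1: -4 < -6

Step 2 multiplies both sides by -1 but fails to reverse the inequality sign. When multiplying (or dividing) an inequality by a negative number, the direction must be reversed. Since 4 < 6, we should get -4 > -6, i.e., -4 > -6.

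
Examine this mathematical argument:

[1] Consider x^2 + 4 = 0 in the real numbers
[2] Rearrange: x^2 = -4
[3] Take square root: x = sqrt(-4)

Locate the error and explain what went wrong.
Step 3: Take square root: x = sqrt(-4)

Step 3 takes the square root of -4, which is negative. In the real number system, the square root of a negative number is undefined. The equation x^2 + 4 = 0 has no real solutions. Square roots of negative numbers only exist in the complex numbers.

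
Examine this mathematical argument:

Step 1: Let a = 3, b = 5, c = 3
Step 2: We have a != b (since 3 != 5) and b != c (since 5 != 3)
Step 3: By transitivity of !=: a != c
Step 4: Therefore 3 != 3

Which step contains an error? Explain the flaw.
Step 3: By transitivity of !=: a != c

Step 3 incorrectly applies transitivity to the '!=' relation. Transitivity states: if a R b and b R c, then a R c. However, '!=' is not transitive. Counterexample: 3 != 5 and 5 != 3, but 3 = 3 (both equal 3). Transitivity holds for relations like <, <=, =, but not for !=.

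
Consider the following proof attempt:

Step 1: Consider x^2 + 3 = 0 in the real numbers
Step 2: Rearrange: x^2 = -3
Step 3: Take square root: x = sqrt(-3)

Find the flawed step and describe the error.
Step 3: Take square root: x = sqrt(-3)

Step 3 takes the square root of -3, which is negative. In the real number system, the square root of a negative number is undefined. The equation x^2 + 3 = 0 has no real solutions. Square roots of negative numbers only exist in the complex numbers.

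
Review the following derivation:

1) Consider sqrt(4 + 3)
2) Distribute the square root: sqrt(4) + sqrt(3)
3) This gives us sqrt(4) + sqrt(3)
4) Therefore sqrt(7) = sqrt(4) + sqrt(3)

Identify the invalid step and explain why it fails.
Step 2: Distribute the square root: sqrt(4) + sqrt(3)

Step 2 incorrectly 'distributes' the square root over addition. The square root function does not distribute: sqrt(a + b) ≠ sqrt(a) + sqrt(b). In fact, sqrt(4 + 3) = sqrt(7) ≈ 2.6458, while sqrt(4) + sqrt(3) ≈ 3.7321.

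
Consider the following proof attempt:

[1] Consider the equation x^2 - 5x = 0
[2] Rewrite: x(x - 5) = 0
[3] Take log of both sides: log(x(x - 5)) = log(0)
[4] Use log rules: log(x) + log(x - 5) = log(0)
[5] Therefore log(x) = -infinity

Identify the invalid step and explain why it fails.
Step 3: Take log of both sides: log(x(x - 5)) = log(0)

Step 3 takes the logarithm of both sides, resulting in log(0) on the right side. The logarithm is only defined for positive numbers; log(0) is undefined (approaches negative infinity). This operation is invalid.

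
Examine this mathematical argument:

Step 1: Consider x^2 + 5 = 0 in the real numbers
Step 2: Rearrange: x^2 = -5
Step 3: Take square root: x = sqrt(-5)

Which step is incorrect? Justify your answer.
Step 3: Take square root: x = sqrt(-5)

Step 3 takes the square root of -5, which is negative. In the real number system, the square root of a negative number is undefined. The equation x^2 + 5 = 0 has no real solutions. Square roots of negative numbers only exist in the complex numbers.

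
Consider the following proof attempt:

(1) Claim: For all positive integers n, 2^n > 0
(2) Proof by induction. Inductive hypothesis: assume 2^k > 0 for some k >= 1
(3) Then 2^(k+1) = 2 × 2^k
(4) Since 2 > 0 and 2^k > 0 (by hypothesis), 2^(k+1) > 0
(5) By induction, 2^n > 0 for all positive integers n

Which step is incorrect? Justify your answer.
Step 5: By induction, 2^n > 0 for all positive integers n

Step 5 concludes the proof by induction, but no base case was ever established. A valid induction proof requires: (1) a base case proving 2^1 > 0, and (2) an inductive step showing IF 2^k > 0 THEN 2^(k+1) > 0. Steps 2-4 correctly establish the inductive step, but without the base case the conclusion in step 5 does not follow.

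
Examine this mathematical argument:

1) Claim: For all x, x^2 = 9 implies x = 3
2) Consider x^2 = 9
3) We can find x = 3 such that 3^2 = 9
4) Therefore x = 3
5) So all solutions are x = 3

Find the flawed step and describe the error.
Step 4: Therefore x = 3

Step 4 incorrectly concludes that x = 3 is the only solution. The proof shows that x = 3 is A solution (existence), but does not show it is the ONLY solution (uniqueness). In fact, x = -3 is also a solution since (-3)^2 = 9. Finding one solution doesn't prove there are no others.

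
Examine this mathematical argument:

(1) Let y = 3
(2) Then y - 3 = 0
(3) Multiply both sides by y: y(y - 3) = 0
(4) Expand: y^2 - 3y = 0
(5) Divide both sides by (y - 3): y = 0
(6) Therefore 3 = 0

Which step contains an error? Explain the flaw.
Step 5: Divide both sides by (y - 3): y = 0

Step 5 divides both sides by (y - 3). However, since y = 3, we have (y - 3) = 0. Division by zero is undefined, making this step invalid.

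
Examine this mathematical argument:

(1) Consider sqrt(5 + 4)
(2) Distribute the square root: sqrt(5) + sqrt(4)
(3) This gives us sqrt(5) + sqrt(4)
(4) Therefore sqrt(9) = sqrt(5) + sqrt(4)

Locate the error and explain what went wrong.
Step 2: Distribute the square root: sqrt(5) + sqrt(4)

Step 2 incorrectly 'distributes' the square root over addition. The square root function does not distribute: sqrt(a + b) ≠ sqrt(a) + sqrt(b). In fact, sqrt(5 + 4) = sqrt(9) ≈ 3.0000, while sqrt(5) + sqrt(4) ≈ 4.2361.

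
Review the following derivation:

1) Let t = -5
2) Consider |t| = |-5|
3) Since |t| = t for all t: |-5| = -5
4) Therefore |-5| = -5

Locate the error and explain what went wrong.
Step 3: Since |t| = t for all t: |-5| = -5

Step 3 incorrectly states that |t| = t for all t. The correct definition is |t| = t when t >= 0, and |t| = -t when t < 0. Since -5 < 0, we have |-5| = -(-5) = 5, not -5.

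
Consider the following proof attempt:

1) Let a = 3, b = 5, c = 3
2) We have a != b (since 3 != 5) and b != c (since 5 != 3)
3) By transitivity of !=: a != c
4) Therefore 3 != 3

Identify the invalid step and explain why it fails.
Step 3: By transitivity of !=: a != c

Step 3 incorrectly applies transitivity to the '!=' relation. Transitivity states: if a R b and b R c, then a R c. However, '!=' is not transitive. Counterexample: 3 != 5 and 5 != 3, but 3 = 3 (both equal 3). Transitivity holds for relations like <, <=, =, but not for !=.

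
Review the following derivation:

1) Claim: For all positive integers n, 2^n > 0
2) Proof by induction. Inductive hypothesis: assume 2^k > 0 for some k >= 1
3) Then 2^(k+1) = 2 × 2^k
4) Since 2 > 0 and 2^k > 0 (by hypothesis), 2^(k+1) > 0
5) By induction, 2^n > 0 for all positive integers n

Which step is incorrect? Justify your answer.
Step 5: By induction, 2^n > 0 for all positive integers n

Step 5 concludes the proof by induction, but no base case was ever established. A valid induction proof requires: (1) a base case proving 2^1 > 0, and (2) an inductive step showing IF 2^k > 0 THEN 2^(k+1) > 0. Steps 2-4 correctly establish the inductive step, but without the base case the conclusion in step 5 does not follow.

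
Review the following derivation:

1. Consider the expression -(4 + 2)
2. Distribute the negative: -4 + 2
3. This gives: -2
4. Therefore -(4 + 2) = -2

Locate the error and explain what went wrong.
Step 2: Distribute the negative: -4 + 2

Step 2 incorrectly distributes the negative sign. The correct distribution is -(4 + 2) = -4 - 2 = -6. The negative must be applied to both terms, not just the first. The error treats -(4 + 2) as -4 + 2, which equals -2 instead of -6.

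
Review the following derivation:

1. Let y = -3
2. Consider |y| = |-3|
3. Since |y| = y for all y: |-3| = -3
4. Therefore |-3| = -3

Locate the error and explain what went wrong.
Step 3: Since |y| = y for all y: |-3| = -3

Step 3 incorrectly states that |y| = y for all y. The correct definition is |y| = y when y >= 0, and |y| = -y when y < 0. Since -3 < 0, we have |-3| = -(-3) = 3, not -3.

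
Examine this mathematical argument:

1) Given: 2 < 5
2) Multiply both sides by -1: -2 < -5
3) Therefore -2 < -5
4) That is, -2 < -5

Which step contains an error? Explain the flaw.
Step 2: Multiply both sides by -1: -2 < -5

Step 2 multiplies both sides by -1 but fails to reverse the inequality sign. When multiplying (or dividing) an inequality by a negative number, the direction must be reversed. Since 2 < 5, we should get -2 > -5, i.e., -2 > -5.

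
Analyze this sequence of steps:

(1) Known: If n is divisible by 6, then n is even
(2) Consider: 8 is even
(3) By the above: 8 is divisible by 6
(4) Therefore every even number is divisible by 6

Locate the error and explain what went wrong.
Step 3: By the above: 8 is divisible by 6

Step 3 commits the fallacy of affirming the consequent. The known fact 'divisible by 6 → even' does NOT imply 'even → divisible by 6'. That would be the converse, which is false. For example, 8 is even but 8 ÷ 6 = 1.33, which is not an integer.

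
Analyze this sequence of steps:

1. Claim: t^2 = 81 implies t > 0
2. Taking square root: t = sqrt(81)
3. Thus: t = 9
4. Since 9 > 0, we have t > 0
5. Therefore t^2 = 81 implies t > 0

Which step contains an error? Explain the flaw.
Step 2: Taking square root: t = sqrt(81)

Step 2 takes the square root and assumes the positive root only. The equation t^2 = 81 actually has two solutions: t = 9 and t = -9. The proof silently assumes t > 0 without justification, then uses this assumption to conclude t > 0, which is circular. The counterexample t = -9 shows the claim is false.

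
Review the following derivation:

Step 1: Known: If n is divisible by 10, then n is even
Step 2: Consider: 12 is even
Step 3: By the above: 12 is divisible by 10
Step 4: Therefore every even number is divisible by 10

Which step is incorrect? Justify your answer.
Step 3: By the above: 12 is divisible by 10

Step 3 commits the fallacy of affirming the consequent. The known fact 'divisible by 10 → even' does NOT imply 'even → divisible by 10'. That would be the converse, which is false. For example, 12 is even but 12 ÷ 10 = 1.20, which is not an integer.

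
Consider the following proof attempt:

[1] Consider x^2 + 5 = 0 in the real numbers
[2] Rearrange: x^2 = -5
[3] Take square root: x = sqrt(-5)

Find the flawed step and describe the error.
Step 3: Take square root: x = sqrt(-5)

Step 3 takes the square root of -5, which is negative. In the real number system, the square root of a negative number is undefined. The equation x^2 + 5 = 0 has no real solutions. Square roots of negative numbers only exist in the complex numbers.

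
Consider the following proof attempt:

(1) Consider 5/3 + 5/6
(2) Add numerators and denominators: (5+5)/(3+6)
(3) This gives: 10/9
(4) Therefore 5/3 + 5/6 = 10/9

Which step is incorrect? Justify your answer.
Step 2: Add numerators and denominators: (5+5)/(3+6)

Step 2 incorrectly adds fractions by separately adding numerators and denominators. This is wrong. The correct method requires a common denominator: 5/3 + 5/6 = (5×6 + 5×3)/(3×6) = 45/18 = 5/2. The method used gives 10/9, which is different.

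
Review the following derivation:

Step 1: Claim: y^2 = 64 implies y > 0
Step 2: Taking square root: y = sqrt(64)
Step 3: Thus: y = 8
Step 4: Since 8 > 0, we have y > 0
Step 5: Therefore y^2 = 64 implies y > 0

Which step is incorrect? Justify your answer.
Step 2: Taking square root: y = sqrt(64)

Step 2 takes the square root and assumes the positive root only. The equation y^2 = 64 actually has two solutions: y = 8 and y = -8. The proof silently assumes y > 0 without justification, then uses this assumption to conclude y > 0, which is circular. The counterexample y = -8 shows the claim is false.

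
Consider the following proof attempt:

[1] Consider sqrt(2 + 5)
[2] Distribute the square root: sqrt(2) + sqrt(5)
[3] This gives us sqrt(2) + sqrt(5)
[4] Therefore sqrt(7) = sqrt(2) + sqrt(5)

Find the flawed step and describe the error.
Step 2: Distribute the square root: sqrt(2) + sqrt(5)

Step 2 incorrectly 'distributes' the square root over addition. The square root function does not distribute: sqrt(a + b) ≠ sqrt(a) + sqrt(b). In fact, sqrt(2 + 5) = sqrt(7) ≈ 2.6458, while sqrt(2) + sqrt(5) ≈ 3.6503.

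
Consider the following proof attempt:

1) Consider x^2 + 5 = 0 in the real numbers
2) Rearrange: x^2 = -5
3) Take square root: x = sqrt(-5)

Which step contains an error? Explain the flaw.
Step 3: Take square root: x = sqrt(-5)

Step 3 takes the square root of -5, which is negative. In the real number system, the square root of a negative number is undefined. The equation x^2 + 5 = 0 has no real solutions. Square roots of negative numbers only exist in the complex numbers.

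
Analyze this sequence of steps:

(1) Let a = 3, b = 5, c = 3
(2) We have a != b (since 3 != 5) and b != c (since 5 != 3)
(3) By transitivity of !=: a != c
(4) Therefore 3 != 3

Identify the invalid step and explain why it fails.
Step 3: By transitivity of !=: a != c

Step 3 incorrectly applies transitivity to the '!=' relation. Transitivity states: if a R b and b R c, then a R c. However, '!=' is not transitive. Counterexample: 3 != 5 and 5 != 3, but 3 = 3 (both equal 3). Transitivity holds for relations like <, <=, =, but not for !=.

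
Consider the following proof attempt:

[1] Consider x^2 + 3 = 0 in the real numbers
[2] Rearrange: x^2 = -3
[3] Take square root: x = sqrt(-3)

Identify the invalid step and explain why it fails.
Step 3: Take square root: x = sqrt(-3)

Step 3 takes the square root of -3, which is negative. In the real number system, the square root of a negative number is undefined. The equation x^2 + 3 = 0 has no real solutions. Square roots of negative numbers only exist in the complex numbers.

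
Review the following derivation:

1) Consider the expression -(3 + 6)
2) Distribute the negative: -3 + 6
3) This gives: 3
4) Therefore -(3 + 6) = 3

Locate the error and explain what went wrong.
Step 2: Distribute the negative: -3 + 6

Step 2 incorrectly distributes the negative sign. The correct distribution is -(3 + 6) = -3 - 6 = -9. The negative must be applied to both terms, not just the first. The error treats -(3 + 6) as -3 + 6, which equals 3 instead of -9.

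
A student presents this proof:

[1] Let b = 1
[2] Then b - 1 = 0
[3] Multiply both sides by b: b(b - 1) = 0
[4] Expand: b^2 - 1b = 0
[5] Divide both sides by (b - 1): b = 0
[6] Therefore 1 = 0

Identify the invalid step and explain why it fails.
Step 5: Divide both sides by (b - 1): b = 0

Step 5 divides both sides by (b - 1). However, since b = 1, we have (b - 1) = 0. Division by zero is undefined, making this step invalid.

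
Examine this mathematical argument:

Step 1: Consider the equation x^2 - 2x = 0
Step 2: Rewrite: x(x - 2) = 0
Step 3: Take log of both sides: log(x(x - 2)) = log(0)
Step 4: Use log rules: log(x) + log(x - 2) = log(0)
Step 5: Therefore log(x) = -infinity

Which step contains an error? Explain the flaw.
Step 3: Take log of both sides: log(x(x - 2)) = log(0)

Step 3 takes the logarithm of both sides, resulting in log(0) on the right side. The logarithm is only defined for positive numbers; log(0) is undefined (approaches negative infinity). This operation is invalid.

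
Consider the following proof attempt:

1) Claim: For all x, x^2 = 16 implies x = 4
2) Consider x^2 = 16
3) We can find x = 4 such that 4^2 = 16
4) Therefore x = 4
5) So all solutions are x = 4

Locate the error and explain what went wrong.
Step 4: Therefore x = 4

Step 4 incorrectly concludes that x = 4 is the only solution. The proof shows that x = 4 is A solution (existence), but does not show it is the ONLY solution (uniqueness). In fact, x = -4 is also a solution since (-4)^2 = 16. Finding one solution doesn't prove there are no others.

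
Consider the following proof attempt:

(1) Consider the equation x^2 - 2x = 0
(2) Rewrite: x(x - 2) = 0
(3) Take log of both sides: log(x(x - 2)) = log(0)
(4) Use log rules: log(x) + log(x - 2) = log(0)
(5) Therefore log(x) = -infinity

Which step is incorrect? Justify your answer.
Step 3: Take log of both sides: log(x(x - 2)) = log(0)

Step 3 takes the logarithm of both sides, resulting in log(0) on the right side. The logarithm is only defined for positive numbers; log(0) is undefined (approaches negative infinity). This operation is invalid.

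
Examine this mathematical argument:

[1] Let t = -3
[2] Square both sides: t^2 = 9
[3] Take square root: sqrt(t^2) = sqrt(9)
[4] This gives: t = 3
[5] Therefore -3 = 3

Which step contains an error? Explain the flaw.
Step 4: This gives: t = 3

Step 4 incorrectly states that sqrt(t^2) = t. The correct identity is sqrt(t^2) = |t|. Since t = -3 < 0, we have sqrt(t^2) = |-3| = 3, not t = -3.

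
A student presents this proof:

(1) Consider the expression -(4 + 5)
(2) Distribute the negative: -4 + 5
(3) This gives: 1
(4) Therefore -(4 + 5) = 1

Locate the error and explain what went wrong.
Step 2: Distribute the negative: -4 + 5

Step 2 incorrectly distributes the negative sign. The correct distribution is -(4 + 5) = -4 - 5 = -9. The negative must be applied to both terms, not just the first. The error treats -(4 + 5) as -4 + 5, which equals 1 instead of -9.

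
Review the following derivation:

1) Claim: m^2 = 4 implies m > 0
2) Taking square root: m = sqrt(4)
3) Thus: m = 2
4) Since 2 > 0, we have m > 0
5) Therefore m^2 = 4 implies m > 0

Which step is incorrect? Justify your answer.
Step 2: Taking square root: m = sqrt(4)

Step 2 takes the square root and assumes the positive root only. The equation m^2 = 4 actually has two solutions: m = 2 and m = -2. The proof silently assumes m > 0 without justification, then uses this assumption to conclude m > 0, which is circular. The counterexample m = -2 shows the claim is false.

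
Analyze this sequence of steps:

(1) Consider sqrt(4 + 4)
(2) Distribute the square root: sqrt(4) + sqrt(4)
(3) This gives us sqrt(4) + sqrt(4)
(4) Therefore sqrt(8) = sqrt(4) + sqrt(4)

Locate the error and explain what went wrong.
Step 2: Distribute the square root: sqrt(4) + sqrt(4)

Step 2 incorrectly 'distributes' the square root over addition. The square root function does not distribute: sqrt(a + b) ≠ sqrt(a) + sqrt(b). In fact, sqrt(4 + 4) = sqrt(8) ≈ 2.8284, while sqrt(4) + sqrt(4) ≈ 4.0000.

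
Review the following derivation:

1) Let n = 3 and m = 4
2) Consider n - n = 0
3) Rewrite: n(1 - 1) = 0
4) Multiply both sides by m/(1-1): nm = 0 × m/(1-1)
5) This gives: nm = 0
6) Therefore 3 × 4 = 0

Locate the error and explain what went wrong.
Step 4: Multiply both sides by m/(1-1): nm = 0 × m/(1-1)

Step 4 multiplies both sides by m/(1-1). However, 1-1 = 0, so this is multiplication by m/0, which is undefined. We cannot multiply by an undefined expression.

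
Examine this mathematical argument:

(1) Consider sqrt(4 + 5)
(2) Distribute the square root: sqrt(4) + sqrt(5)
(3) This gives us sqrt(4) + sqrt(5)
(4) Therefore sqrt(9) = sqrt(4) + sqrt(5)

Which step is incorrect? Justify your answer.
Step 2: Distribute the square root: sqrt(4) + sqrt(5)

Step 2 incorrectly 'distributes' the square root over addition. The square root function does not distribute: sqrt(a + b) ≠ sqrt(a) + sqrt(b). In fact, sqrt(4 + 5) = sqrt(9) ≈ 3.0000, while sqrt(4) + sqrt(5) ≈ 4.2361.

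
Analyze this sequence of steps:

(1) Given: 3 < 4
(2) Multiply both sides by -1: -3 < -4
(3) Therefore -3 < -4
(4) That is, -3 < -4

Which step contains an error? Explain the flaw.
Step 2: Multiply both sides by -1: -3 < -4

Step 2 multiplies both sides by -1 but fails to reverse the inequality sign. When multiplying (or dividing) an inequality by a negative number, the direction must be reversed. Since 3 < 4, we should get -3 > -4, i.e., -3 > -4.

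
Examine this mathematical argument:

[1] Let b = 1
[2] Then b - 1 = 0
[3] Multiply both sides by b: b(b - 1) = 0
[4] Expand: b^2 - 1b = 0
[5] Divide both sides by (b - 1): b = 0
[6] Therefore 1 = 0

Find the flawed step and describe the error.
Step 5: Divide both sides by (b - 1): b = 0

Step 5 divides both sides by (b - 1). However, since b = 1, we have (b - 1) = 0. Division by zero is undefined, making this step invalid.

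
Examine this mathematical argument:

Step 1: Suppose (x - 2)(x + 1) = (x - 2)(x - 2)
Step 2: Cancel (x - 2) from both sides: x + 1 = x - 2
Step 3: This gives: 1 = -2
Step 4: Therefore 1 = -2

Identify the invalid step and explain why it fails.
Step 2: Cancel (x - 2) from both sides: x + 1 = x - 2

Step 2 cancels (x - 2) from both sides. This is only valid if (x - 2) ≠ 0, i.e., x ≠ 2. When x = 2, both sides equal zero regardless of the other factors. The correct approach requires considering x = 2 as a separate case.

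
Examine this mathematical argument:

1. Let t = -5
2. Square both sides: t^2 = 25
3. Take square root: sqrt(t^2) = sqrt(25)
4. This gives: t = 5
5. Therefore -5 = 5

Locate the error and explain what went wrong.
Step 4: This gives: t = 5

Step 4 incorrectly states that sqrt(t^2) = t. The correct identity is sqrt(t^2) = |t|. Since t = -5 < 0, we have sqrt(t^2) = |-5| = 5, not t = -5.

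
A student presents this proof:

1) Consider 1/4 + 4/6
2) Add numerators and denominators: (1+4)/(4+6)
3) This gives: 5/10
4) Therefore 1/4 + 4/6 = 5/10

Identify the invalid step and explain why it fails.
Step 2: Add numerators and denominators: (1+4)/(4+6)

Step 2 incorrectly adds fractions by separately adding numerators and denominators. This is wrong. The correct method requires a common denominator: 1/4 + 4/6 = (1×6 + 4×4)/(4×6) = 22/24 = 11/12. The method used gives 5/10, which is different.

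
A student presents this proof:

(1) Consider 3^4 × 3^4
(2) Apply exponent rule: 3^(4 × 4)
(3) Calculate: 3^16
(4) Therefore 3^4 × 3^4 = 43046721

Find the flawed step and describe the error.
Step 2: Apply exponent rule: 3^(4 × 4)

Step 2 incorrectly states that a^b × a^c = a^(b×c). The correct rule is a^b × a^c = a^(b+c). The actual value is 3^4 × 3^4 = 3^8 = 6561, not 3^16 = 43046721.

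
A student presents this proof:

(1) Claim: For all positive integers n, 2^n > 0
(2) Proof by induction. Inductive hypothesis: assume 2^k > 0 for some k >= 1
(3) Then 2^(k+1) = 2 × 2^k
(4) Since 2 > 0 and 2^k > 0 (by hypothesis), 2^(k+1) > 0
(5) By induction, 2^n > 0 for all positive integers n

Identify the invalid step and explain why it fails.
Step 5: By induction, 2^n > 0 for all positive integers n

Step 5 concludes the proof by induction, but no base case was ever established. A valid induction proof requires: (1) a base case proving 2^1 > 0, and (2) an inductive step showing IF 2^k > 0 THEN 2^(k+1) > 0. Steps 2-4 correctly establish the inductive step, but without the base case the conclusion in step 5 does not follow.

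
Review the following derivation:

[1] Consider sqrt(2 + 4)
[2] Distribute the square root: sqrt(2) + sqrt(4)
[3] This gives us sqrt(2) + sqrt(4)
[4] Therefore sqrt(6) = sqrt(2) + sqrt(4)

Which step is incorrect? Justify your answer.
Step 2: Distribute the square root: sqrt(2) + sqrt(4)

Step 2 incorrectly 'distributes' the square root over addition. The square root function does not distribute: sqrt(a + b) ≠ sqrt(a) + sqrt(b). In fact, sqrt(2 + 4) = sqrt(6) ≈ 2.4495, while sqrt(2) + sqrt(4) ≈ 3.4142.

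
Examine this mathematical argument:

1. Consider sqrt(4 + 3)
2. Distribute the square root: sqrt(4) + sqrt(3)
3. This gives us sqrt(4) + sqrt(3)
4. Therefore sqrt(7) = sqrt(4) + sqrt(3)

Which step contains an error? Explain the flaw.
Step 2: Distribute the square root: sqrt(4) + sqrt(3)

Step 2 incorrectly 'distributes' the square root over addition. The square root function does not distribute: sqrt(a + b) ≠ sqrt(a) + sqrt(b). In fact, sqrt(4 + 3) = sqrt(7) ≈ 2.6458, while sqrt(4) + sqrt(3) ≈ 3.7321.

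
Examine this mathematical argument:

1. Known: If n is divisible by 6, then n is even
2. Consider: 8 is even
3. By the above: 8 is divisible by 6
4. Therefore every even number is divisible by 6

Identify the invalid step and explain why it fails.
Step 3: By the above: 8 is divisible by 6

Step 3 commits the fallacy of affirming the consequent. The known fact 'divisible by 6 → even' does NOT imply 'even → divisible by 6'. That would be the converse, which is false. For example, 8 is even but 8 ÷ 6 = 1.33, which is not an integer.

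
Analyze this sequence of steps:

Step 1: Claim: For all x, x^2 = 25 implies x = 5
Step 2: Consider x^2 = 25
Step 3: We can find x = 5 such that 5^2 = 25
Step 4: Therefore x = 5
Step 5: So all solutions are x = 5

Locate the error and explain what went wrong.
Step 4: Therefore x = 5

Step 4 incorrectly concludes that x = 5 is the only solution. The proof shows that x = 5 is A solution (existence), but does not show it is the ONLY solution (uniqueness). In fact, x = -5 is also a solution since (-5)^2 = 25. Finding one solution doesn't prove there are no others.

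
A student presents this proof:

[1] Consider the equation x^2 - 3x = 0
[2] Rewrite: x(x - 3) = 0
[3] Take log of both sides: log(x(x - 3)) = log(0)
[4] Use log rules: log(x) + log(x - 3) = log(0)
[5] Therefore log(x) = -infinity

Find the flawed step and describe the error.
Step 3: Take log of both sides: log(x(x - 3)) = log(0)

Step 3 takes the logarithm of both sides, resulting in log(0) on the right side. The logarithm is only defined for positive numbers; log(0) is undefined (approaches negative infinity). This operation is invalid.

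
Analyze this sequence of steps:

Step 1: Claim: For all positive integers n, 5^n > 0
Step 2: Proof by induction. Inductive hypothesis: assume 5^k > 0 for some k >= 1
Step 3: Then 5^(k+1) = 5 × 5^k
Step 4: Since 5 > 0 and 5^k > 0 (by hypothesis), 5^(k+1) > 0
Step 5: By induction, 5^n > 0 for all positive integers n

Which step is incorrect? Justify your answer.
Step 5: By induction, 5^n > 0 for all positive integers n

Step 5 concludes the proof by induction, but no base case was ever established. A valid induction proof requires: (1) a base case proving 5^1 > 0, and (2) an inductive step showing IF 5^k > 0 THEN 5^(k+1) > 0. Steps 2-4 correctly establish the inductive step, but without the base case the conclusion in step 5 does not follow.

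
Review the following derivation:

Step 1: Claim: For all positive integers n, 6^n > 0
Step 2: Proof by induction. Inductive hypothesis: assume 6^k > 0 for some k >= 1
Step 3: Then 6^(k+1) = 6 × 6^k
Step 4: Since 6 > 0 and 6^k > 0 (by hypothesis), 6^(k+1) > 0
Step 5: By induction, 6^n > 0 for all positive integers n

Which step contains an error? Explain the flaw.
Step 5: By induction, 6^n > 0 for all positive integers n

Step 5 concludes the proof by induction, but no base case was ever established. A valid induction proof requires: (1) a base case proving 6^1 > 0, and (2) an inductive step showing IF 6^k > 0 THEN 6^(k+1) > 0. Steps 2-4 correctly establish the inductive step, but without the base case the conclusion in step 5 does not follow.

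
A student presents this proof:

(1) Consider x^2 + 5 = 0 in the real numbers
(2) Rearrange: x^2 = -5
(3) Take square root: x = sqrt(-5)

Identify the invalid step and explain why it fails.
Step 3: Take square root: x = sqrt(-5)

Step 3 takes the square root of -5, which is negative. In the real number system, the square root of a negative number is undefined. The equation x^2 + 5 = 0 has no real solutions. Square roots of negative numbers only exist in the complex numbers.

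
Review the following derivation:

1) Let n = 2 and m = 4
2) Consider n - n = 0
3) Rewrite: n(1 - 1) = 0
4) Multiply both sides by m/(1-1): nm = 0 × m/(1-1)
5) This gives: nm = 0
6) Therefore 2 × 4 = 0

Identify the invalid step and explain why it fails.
Step 4: Multiply both sides by m/(1-1): nm = 0 × m/(1-1)

Step 4 multiplies both sides by m/(1-1). However, 1-1 = 0, so this is multiplication by m/0, which is undefined. We cannot multiply by an undefined expression.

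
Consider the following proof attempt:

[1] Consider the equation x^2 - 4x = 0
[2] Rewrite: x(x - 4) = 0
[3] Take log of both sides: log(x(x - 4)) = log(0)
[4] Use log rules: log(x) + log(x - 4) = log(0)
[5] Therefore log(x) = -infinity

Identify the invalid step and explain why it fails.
Step 3: Take log of both sides: log(x(x - 4)) = log(0)

Step 3 takes the logarithm of both sides, resulting in log(0) on the right side. The logarithm is only defined for positive numbers; log(0) is undefined (approaches negative infinity). This operation is invalid.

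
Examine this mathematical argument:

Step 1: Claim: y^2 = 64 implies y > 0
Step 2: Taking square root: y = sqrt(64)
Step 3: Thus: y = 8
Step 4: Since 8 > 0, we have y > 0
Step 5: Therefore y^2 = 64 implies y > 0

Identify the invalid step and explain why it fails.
Step 2: Taking square root: y = sqrt(64)

Step 2 takes the square root and assumes the positive root only. The equation y^2 = 64 actually has two solutions: y = 8 and y = -8. The proof silently assumes y > 0 without justification, then uses this assumption to conclude y > 0, which is circular. The counterexample y = -8 shows the claim is false.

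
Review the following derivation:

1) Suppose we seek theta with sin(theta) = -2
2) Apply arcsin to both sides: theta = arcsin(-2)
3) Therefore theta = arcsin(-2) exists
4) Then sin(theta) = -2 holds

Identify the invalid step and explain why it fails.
Step 2: Apply arcsin to both sides: theta = arcsin(-2)

Step 2 applies arcsin to -2. However, arcsin(x) is only defined for x in [-1, 1] because sin(theta) can only produce values in that range. Since |-2| > 1, arcsin(-2) is undefined. There is no angle whose sine equals -2.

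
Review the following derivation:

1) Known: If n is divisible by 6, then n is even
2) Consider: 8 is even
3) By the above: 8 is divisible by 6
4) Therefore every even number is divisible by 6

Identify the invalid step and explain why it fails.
Step 3: By the above: 8 is divisible by 6

Step 3 commits the fallacy of affirming the consequent. The known fact 'divisible by 6 → even' does NOT imply 'even → divisible by 6'. That would be the converse, which is false. For example, 8 is even but 8 ÷ 6 = 1.33, which is not an integer.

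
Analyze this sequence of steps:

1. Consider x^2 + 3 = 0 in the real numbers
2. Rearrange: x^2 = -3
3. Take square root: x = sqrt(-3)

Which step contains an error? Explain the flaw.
Step 3: Take square root: x = sqrt(-3)

Step 3 takes the square root of -3, which is negative. In the real number system, the square root of a negative number is undefined. The equation x^2 + 3 = 0 has no real solutions. Square roots of negative numbers only exist in the complex numbers.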